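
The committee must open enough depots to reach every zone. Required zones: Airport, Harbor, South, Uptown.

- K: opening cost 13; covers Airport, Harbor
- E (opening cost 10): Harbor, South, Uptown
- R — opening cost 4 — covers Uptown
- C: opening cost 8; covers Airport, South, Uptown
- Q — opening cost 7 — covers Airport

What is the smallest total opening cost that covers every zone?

17

The greedy cost-per-new-zone heuristic would pick C and E for 18, but a cheaper cover exists.
Choose E and Q: together they cover Airport, Harbor, South, Uptown — every zone.
Total opening cost: 10 + 7 = 17.
No cover costs less than 17.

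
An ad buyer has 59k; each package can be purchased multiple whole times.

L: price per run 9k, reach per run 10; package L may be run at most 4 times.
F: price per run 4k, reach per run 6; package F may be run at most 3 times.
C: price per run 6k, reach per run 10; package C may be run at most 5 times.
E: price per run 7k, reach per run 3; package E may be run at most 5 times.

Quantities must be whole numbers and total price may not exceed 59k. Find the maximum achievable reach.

3×L, 2×F, and 4×C: price 59 ≤ 59, reach 3·10 + 2·6 + 4·10 = 82.
2×L, 2×F, and 5×C: price 56 ≤ 59, reach 2·10 + 2·6 + 5·10 = 82.
Best is 82.

82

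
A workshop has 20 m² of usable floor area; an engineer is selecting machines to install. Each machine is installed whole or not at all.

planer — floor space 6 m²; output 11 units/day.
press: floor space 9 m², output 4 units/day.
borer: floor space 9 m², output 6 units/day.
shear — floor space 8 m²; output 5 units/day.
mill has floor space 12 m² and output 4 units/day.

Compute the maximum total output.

17

Allowing fractional choices, the relaxed optimum would be about 20.1, but machines are indivisible.
planer + shear: floor space 6 + 8 = 14 ≤ 20, output 11 + 5 = 16.
planer + press: floor space 6 + 9 = 15 ≤ 20, output 11 + 4 = 15.
planer + borer: floor space 6 + 9 = 15 ≤ 20, output 11 + 6 = 17.
Best is planer and borer with total output 17.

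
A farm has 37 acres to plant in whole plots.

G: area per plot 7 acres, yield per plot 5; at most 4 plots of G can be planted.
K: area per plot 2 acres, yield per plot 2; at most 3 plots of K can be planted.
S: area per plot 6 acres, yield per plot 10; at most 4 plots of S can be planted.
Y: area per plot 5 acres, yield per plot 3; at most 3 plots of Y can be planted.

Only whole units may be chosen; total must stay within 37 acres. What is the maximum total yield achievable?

This is a bounded integer knapsack.
3×K, 4×S, and 1×Y: area 35 ≤ 37, yield 3·2 + 4·10 + 1·3 = 49.
1×G, 3×K, and 4×S: area 37 ≤ 37, yield 1·5 + 3·2 + 4·10 = 51.
Best is 51.

51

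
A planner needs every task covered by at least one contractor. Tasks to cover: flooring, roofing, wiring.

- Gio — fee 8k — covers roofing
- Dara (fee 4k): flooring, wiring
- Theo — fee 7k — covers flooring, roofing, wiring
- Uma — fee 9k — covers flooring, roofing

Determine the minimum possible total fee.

7

This is a weighted set-cover instance.
Theo alone covers flooring, roofing, wiring — every task.
Total fee: 7.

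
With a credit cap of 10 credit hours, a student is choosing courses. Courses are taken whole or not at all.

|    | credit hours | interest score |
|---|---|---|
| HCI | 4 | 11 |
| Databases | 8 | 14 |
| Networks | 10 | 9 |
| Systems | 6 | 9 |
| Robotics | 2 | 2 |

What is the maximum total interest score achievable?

20

This is an integer program with binary decision variables.
Take HCI and Systems: credit hours 4 + 6 = 10 ≤ 10, interest score 11 + 9 = 20.
No other feasible combination does better.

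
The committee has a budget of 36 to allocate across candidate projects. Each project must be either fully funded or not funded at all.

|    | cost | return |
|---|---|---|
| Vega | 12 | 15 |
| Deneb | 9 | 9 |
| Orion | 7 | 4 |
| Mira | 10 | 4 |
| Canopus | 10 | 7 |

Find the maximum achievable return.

Treat it as a binary knapsack problem.
Allowing fractional choices, the relaxed optimum would be about 33.9, but projects are indivisible.
Vega + Deneb + Canopus: cost 12 + 9 + 10 = 31 ≤ 36, return 15 + 9 + 7 = 31.
Vega + Deneb + Mira: cost 12 + 9 + 10 = 31 ≤ 36, return 15 + 9 + 4 = 28.
Vega + Deneb + Orion: cost 12 + 9 + 7 = 28 ≤ 36, return 15 + 9 + 4 = 28.
Best is Vega, Deneb, and Canopus with total return 31.

31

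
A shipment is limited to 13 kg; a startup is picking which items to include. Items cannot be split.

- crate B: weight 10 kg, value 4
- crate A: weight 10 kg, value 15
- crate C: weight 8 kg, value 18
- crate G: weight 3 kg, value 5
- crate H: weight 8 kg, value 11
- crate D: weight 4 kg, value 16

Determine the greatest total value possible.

Take crate C and crate D: weight 8 + 4 = 12 ≤ 13, value 18 + 16 = 34.
No other feasible combination does better.

34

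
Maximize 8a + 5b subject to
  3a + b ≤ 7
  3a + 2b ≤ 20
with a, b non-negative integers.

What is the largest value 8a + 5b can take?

35

(a,b)=(0,7): 3·0+1·7=7≤7, 3·0+2·7=14≤20, objective 35.
(a,b)=(0,6): 3·0+1·6=6≤7, 3·0+2·6=12≤20, objective 30.
Maximum is 35 at (a,b)=(0,7).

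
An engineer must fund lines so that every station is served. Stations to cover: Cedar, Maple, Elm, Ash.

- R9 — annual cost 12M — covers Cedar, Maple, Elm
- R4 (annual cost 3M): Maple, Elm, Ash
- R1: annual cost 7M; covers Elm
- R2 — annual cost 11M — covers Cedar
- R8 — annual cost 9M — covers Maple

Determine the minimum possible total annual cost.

Choose R4 and R2: together they cover Cedar, Maple, Elm, Ash — every station.
Total annual cost: 3 + 11 = 14.
No cover costs less than 14.

14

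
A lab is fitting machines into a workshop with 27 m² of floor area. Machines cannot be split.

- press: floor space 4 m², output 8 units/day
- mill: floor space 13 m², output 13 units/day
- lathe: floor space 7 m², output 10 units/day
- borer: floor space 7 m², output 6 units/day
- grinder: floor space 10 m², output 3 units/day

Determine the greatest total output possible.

31

Allowing fractional choices, the relaxed optimum would be about 33.6, but machines are indivisible.
press + mill + lathe: floor space 4 + 13 + 7 = 24 ≤ 27, output 8 + 13 + 10 = 31.
press + mill + borer: floor space 4 + 13 + 7 = 24 ≤ 27, output 8 + 13 + 6 = 27.
mill + lathe + borer: floor space 13 + 7 + 7 = 27 ≤ 27, output 13 + 10 + 6 = 29.
Best is press, mill, and lathe with total output 31.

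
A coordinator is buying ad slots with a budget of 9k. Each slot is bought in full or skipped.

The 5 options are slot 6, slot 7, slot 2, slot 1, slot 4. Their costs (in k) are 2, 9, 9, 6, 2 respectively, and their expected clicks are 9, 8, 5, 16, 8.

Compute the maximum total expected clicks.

Allowing fractional choices, the relaxed optimum would be about 30.3, but ad slots are indivisible.
slot 1 + slot 4: cost 6 + 2 = 8 ≤ 9, expected clicks 16 + 8 = 24.
slot 6 + slot 1: cost 2 + 6 = 8 ≤ 9, expected clicks 9 + 16 = 25.
Best is slot 6 and slot 1 with total expected clicks 25.

25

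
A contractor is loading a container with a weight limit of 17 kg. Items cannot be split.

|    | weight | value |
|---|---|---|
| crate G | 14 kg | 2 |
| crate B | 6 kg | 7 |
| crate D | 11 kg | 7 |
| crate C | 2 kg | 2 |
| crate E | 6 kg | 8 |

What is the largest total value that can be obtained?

17

Allowing fractional choices, the relaxed optimum would be about 18.9, but items are indivisible.
crate B + crate E: weight 6 + 6 = 12 ≤ 17, value 7 + 8 = 15.
crate B + crate C + crate E: weight 6 + 2 + 6 = 14 ≤ 17, value 7 + 2 + 8 = 17.
crate D + crate E: weight 11 + 6 = 17 ≤ 17, value 7 + 8 = 15.
Best is crate B, crate C, and crate E with total value 17.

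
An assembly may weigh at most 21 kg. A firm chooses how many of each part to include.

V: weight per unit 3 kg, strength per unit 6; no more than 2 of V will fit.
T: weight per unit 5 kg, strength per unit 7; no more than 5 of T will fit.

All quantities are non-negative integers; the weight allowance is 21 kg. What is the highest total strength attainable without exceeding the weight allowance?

33

Take 2×V and 3×T: weight 21 ≤ 21, strength 2·6 + 3·7 = 33.
V has the best ratio (6/3) and is taken to its limit of 2; remaining capacity is filled optimally with the others.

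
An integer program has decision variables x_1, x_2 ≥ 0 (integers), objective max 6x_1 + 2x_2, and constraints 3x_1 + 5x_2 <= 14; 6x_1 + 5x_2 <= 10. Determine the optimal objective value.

Relaxing integrality, the LP optimum is 10.00 at (x_1,x_2) = (1.67, 0), which is not an integer point.
(x_1,x_2)=(1,0): 3·1+5·0=3≤14, 6·1+5·0=6≤10, objective 6.
(x_1,x_2)=(0,1): 3·0+5·1=5≤14, 6·0+5·1=5≤10, objective 2.
The best lattice point is (1,0), giving 6.

6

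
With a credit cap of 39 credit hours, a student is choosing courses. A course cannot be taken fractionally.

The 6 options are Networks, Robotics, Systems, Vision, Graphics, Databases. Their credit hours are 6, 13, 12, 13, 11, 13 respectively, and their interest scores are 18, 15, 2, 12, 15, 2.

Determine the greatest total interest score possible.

48

This is a 0-1 knapsack instance.
Networks + Robotics + Vision: credit hours 6 + 13 + 13 = 32 ≤ 39, interest score 18 + 15 + 12 = 45.
Networks + Vision + Graphics: credit hours 6 + 13 + 11 = 30 ≤ 39, interest score 18 + 12 + 15 = 45.
Networks + Robotics + Graphics: credit hours 6 + 13 + 11 = 30 ≤ 39, interest score 18 + 15 + 15 = 48.
Best is Networks, Robotics, and Graphics with total interest score 48.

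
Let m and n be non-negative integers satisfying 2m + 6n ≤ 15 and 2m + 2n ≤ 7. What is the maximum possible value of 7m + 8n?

23

Relaxing integrality, the LP optimum is 26.50 at (m,n) = (1.5, 2), which is not an integer point.
(m,n)=(1,2): 2·1+6·2=14≤15, 2·1+2·2=6≤7, objective 23.
(m,n)=(2,1): 2·2+6·1=10≤15, 2·2+2·1=6≤7, objective 22.
(m,n)=(0,2): 2·0+6·2=12≤15, 2·0+2·2=4≤7, objective 16.
(m,n)=(1,1): 2·1+6·1=8≤15, 2·1+2·1=4≤7, objective 15.
Maximum is 23 at (m,n)=(1,2).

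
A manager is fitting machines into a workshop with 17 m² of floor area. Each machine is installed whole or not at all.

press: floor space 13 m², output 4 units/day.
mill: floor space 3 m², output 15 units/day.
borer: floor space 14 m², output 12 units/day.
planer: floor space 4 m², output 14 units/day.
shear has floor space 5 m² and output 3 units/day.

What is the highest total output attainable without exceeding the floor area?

Allowing fractional choices, the relaxed optimum would be about 37.6, but machines are indivisible.
mill + borer: floor space 3 + 14 = 17 ≤ 17, output 15 + 12 = 27.
mill + planer: floor space 3 + 4 = 7 ≤ 17, output 15 + 14 = 29.
mill + planer + shear: floor space 3 + 4 + 5 = 12 ≤ 17, output 15 + 14 + 3 = 32.
Best is mill, planer, and shear with total output 32.

32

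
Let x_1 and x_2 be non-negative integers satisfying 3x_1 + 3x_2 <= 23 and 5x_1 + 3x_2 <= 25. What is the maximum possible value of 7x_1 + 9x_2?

63

Relaxing integrality, the LP optimum is 69.00 at (x_1,x_2) = (0, 7.67), which is not an integer point.
(x_1,x_2)=(0,7) is feasible, giving 63.
(x_1,x_2)=(1,6) is feasible, giving 61.
(x_1,x_2)=(0,6) is feasible, giving 54.
No feasible integer point exceeds 63.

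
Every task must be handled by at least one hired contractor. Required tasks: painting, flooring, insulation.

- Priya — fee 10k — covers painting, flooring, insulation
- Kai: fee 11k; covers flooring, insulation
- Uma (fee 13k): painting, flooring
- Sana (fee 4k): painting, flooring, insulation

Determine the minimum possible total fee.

4

This is an integer covering problem.
Sana alone covers painting, flooring, insulation — every task.
Total fee: 4.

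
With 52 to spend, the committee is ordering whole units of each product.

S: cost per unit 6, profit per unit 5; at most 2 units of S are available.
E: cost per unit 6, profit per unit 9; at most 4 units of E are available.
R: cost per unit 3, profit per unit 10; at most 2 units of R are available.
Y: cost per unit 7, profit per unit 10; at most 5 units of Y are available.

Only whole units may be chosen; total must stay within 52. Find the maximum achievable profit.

87

R has the best ratio (10/3); taking only R gives at most 2×10 = 20 (stopped by the supply cap of 2).
Mixing does better — 3×E, 2×R, and 4×Y: cost 52 ≤ 52, profit 3·9 + 2·10 + 4·10 = 87.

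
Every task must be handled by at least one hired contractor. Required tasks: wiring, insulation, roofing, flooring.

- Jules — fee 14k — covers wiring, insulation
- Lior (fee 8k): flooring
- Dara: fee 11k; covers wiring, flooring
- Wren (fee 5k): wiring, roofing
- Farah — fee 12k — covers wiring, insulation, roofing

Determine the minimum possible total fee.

20

The greedy cost-per-new-task heuristic would pick Wren, Lior, and Farah for 25, but a cheaper cover exists.
Choose Lior and Farah: together they cover wiring, insulation, roofing, flooring — every task.
Total fee: 8 + 12 = 20.
No cover costs less than 20.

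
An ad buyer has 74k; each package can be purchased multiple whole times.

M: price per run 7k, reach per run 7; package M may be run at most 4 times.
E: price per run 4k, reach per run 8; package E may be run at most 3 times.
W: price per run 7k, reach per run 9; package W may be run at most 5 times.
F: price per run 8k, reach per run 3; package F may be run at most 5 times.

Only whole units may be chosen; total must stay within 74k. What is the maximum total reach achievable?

90

E has the best ratio (8/4); taking only E gives at most 3×8 = 24 (stopped by the supply cap of 3).
Mixing does better — 3×M, 3×E, and 5×W: price 68 ≤ 74, reach 3·7 + 3·8 + 5·9 = 90.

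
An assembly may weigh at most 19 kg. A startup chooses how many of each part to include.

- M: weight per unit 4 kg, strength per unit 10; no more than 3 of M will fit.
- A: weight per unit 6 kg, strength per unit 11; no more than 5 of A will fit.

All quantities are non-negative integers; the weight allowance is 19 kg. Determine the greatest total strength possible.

Take 3×M and 1×A: weight 18 ≤ 19, strength 3·10 + 1·11 = 41.
M has the best ratio (10/4) and is taken to its limit of 3; remaining capacity is filled optimally with the others.

41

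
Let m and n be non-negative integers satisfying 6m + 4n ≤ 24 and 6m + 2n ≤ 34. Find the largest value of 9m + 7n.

42

(m,n)=(0,6) is feasible, giving 42.
(m,n)=(0,5) is feasible, giving 35.
Maximum is 42 at (m,n)=(0,6).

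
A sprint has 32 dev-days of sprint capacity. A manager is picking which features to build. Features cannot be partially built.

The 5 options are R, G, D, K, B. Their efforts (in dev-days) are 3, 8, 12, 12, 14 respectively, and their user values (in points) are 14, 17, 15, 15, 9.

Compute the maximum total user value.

Allowing fractional choices, the relaxed optimum would be about 57.2, but features are indivisible.
R + G + D: effort 3 + 8 + 12 = 23 ≤ 32, user value 14 + 17 + 15 = 46.
G + D + K: effort 8 + 12 + 12 = 32 ≤ 32, user value 17 + 15 + 15 = 47.
Best is G, D, and K with total user value 47.

47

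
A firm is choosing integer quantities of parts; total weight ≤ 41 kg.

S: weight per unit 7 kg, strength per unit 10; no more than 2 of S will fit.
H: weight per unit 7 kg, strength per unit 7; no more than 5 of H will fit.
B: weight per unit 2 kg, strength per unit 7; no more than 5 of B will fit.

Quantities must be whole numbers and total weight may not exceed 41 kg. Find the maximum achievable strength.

Take 2×S, 2×H, and 5×B: weight 38 ≤ 41, strength 2·10 + 2·7 + 5·7 = 69.
B has the best ratio (7/2) and is taken to its limit of 5; remaining capacity is filled optimally with the others.

69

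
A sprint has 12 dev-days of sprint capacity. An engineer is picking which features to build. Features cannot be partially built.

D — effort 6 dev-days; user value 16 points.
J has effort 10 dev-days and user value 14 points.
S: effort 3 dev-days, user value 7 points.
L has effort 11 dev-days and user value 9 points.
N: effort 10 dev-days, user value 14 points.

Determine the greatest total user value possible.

Take D and S: effort 6 + 3 = 9 ≤ 12, user value 16 + 7 = 23.
No other feasible combination does better.

23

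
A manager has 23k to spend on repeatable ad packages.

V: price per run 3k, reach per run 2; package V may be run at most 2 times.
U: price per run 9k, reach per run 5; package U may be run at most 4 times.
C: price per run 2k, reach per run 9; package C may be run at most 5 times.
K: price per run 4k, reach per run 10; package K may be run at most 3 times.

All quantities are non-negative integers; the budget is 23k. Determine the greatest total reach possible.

Take 5×C and 3×K: price 22 ≤ 23, reach 5·9 + 3·10 = 75.
C has the best ratio (9/2) and is taken to its limit of 5; remaining capacity is filled optimally with the others.

75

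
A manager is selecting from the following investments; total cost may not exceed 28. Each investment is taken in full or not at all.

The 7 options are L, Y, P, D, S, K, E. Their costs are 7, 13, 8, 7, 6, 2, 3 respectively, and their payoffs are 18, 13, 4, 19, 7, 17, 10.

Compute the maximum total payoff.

71

This is an integer program with binary decision variables.
Take L, D, S, K, and E: cost 7 + 7 + 6 + 2 + 3 = 25 ≤ 28, payoff 18 + 19 + 7 + 17 + 10 = 71.
No other feasible combination does better.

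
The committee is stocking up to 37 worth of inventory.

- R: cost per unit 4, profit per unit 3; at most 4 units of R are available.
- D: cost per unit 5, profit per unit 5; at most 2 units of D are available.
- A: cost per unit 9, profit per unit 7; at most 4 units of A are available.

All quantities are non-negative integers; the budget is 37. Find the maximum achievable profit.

31

This is a bounded integer knapsack.
2×R, 2×D, and 2×A: cost 36 ≤ 37, profit 2·3 + 2·5 + 2·7 = 30.
2×D and 3×A: cost 37 ≤ 37, profit 2·5 + 3·7 = 31.
Best is 31.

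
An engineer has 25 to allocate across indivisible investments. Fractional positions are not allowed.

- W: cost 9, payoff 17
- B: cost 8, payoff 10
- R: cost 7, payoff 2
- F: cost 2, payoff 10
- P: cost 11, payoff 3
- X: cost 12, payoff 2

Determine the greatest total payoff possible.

37

W + B + F: cost 9 + 8 + 2 = 19 ≤ 25, payoff 17 + 10 + 10 = 37.
W + F + P: cost 9 + 2 + 11 = 22 ≤ 25, payoff 17 + 10 + 3 = 30.
Best is W, B, and F with total payoff 37.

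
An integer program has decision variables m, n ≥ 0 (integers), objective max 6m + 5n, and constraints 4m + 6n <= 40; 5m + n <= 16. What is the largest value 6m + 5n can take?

37

Relaxing integrality, the LP optimum is 39.08 at (m,n) = (2.15, 5.23), which is not an integer point.
(m,n)=(2,5): 4·2+6·5=38≤40, 5·2+1·5=15≤16, objective 37.
(m,n)=(1,6): 4·1+6·6=40≤40, 5·1+1·6=11≤16, objective 36.
(m,n)=(2,4): 4·2+6·4=32≤40, 5·2+1·4=14≤16, objective 32.
Maximum is 37 at (m,n)=(2,5).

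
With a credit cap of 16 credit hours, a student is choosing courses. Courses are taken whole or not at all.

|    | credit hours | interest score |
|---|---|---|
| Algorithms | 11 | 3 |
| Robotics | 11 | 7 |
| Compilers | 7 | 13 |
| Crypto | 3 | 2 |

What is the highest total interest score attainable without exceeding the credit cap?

Treat it as a binary knapsack problem.
Take Compilers and Crypto: credit hours 7 + 3 = 10 ≤ 16, interest score 13 + 2 = 15.
No other feasible combination does better.

15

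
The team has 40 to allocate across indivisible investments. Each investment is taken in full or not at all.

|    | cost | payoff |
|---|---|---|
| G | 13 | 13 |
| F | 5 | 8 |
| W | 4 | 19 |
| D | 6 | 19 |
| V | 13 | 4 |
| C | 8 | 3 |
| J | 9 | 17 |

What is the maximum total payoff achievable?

76

Allowing fractional choices, the relaxed optimum would be about 77.1, but investments are indivisible.
G + W + D + C + J: cost 13 + 4 + 6 + 8 + 9 = 40 ≤ 40, payoff 13 + 19 + 19 + 3 + 17 = 71.
G + W + D + J: cost 13 + 4 + 6 + 9 = 32 ≤ 40, payoff 13 + 19 + 19 + 17 = 68.
G + F + W + D + J: cost 13 + 5 + 4 + 6 + 9 = 37 ≤ 40, payoff 13 + 8 + 19 + 19 + 17 = 76.
Best is G, F, W, D, and J with total payoff 76.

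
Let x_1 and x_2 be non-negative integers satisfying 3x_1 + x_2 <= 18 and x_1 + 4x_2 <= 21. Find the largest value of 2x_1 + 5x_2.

Relaxing integrality, the LP optimum is 29.73 at (x_1,x_2) = (4.64, 4.09), which is not an integer point.
(x_1,x_2)=(4,4) is feasible, giving 28.
(x_1,x_2)=(3,4) is feasible, giving 26.
(x_1,x_2)=(5,3) is feasible, giving 25.
(x_1,x_2)=(4,3) is feasible, giving 23.
The best lattice point is (4,4), giving 28.

28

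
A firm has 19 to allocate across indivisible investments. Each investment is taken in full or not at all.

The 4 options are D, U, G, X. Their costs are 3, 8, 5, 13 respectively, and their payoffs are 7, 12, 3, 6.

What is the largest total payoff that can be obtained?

22

Allowing fractional choices, the relaxed optimum would be about 23.4, but investments are indivisible.
D + U: cost 3 + 8 = 11 ≤ 19, payoff 7 + 12 = 19.
D + U + G: cost 3 + 8 + 5 = 16 ≤ 19, payoff 7 + 12 + 3 = 22.
Best is D, U, and G with total payoff 22.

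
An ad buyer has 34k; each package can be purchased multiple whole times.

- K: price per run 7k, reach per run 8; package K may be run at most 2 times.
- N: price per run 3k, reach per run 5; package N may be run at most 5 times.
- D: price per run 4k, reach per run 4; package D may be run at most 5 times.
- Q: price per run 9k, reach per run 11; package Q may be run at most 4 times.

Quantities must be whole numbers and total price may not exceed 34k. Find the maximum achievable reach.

This is a bounded integer knapsack.
N has the best ratio (5/3); taking only N gives at most 5×5 = 25 (stopped by the supply cap of 5).
Mixing does better — 5×N and 2×Q: price 33 ≤ 34, reach 5·5 + 2·11 = 47.

47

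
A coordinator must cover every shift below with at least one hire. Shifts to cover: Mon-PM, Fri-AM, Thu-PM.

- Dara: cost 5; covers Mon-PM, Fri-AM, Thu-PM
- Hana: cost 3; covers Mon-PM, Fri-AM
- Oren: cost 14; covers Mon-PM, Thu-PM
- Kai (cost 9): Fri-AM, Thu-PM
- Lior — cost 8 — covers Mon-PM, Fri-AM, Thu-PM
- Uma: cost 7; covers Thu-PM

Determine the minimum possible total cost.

The greedy cost-per-new-shift heuristic would pick Hana and Dara for 8, but a cheaper cover exists.
Dara alone covers Mon-PM, Fri-AM, Thu-PM — every shift.
Total cost: 5.
No cover costs less than 5.

5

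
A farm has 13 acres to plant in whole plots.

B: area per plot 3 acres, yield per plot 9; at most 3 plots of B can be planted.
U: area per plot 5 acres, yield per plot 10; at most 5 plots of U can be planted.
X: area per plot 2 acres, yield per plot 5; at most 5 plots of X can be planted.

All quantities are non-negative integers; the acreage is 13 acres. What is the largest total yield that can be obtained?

3×B and 2×X: area 13 ≤ 13, yield 3·9 + 2·5 = 37.
1×B and 5×X: area 13 ≤ 13, yield 1·9 + 5·5 = 34.
Best is 37.

37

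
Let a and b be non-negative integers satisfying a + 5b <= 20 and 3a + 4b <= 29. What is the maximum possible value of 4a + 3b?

(a,b)=(9,0): 1·9+5·0=9≤20, 3·9+4·0=27≤29, objective 36.
(a,b)=(8,1): 1·8+5·1=13≤20, 3·8+4·1=28≤29, objective 35.
Maximum is 36 at (a,b)=(9,0).

36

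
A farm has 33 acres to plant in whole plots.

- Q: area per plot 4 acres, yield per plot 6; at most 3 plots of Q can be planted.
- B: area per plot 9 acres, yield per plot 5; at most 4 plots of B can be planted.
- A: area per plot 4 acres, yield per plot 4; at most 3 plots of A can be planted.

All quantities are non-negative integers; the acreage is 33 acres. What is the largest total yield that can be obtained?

3×Q, 1×B, and 2×A: area 29 ≤ 33, yield 3·6 + 1·5 + 2·4 = 31.
3×Q, 1×B, and 3×A: area 33 ≤ 33, yield 3·6 + 1·5 + 3·4 = 35.
Best is 35.

35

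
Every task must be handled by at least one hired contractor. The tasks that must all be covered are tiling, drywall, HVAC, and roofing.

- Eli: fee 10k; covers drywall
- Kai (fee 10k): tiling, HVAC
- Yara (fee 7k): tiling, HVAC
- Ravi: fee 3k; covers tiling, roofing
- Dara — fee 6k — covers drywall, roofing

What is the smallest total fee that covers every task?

13

This is an integer covering problem.
The greedy cost-per-new-task heuristic would pick Ravi, Dara, and Yara for 16, but a cheaper cover exists.
Choose Yara and Dara: together they cover tiling, drywall, HVAC, roofing — every task.
Total fee: 7 + 6 = 13.
No cover costs less than 13.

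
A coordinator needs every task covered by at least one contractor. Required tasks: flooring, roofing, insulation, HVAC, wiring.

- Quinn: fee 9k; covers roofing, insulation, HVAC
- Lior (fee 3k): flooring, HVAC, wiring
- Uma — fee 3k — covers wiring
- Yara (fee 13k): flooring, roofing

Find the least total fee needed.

Choose Quinn and Lior: together they cover flooring, roofing, insulation, HVAC, wiring — every task.
Total fee: 9 + 3 = 12.
No cover costs less than 12.

12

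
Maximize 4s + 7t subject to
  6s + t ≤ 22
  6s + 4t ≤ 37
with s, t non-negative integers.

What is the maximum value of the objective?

63

(s,t)=(0,9) is feasible, giving 63.
(s,t)=(0,8) is feasible, giving 56.
The best lattice point is (0,9), giving 63.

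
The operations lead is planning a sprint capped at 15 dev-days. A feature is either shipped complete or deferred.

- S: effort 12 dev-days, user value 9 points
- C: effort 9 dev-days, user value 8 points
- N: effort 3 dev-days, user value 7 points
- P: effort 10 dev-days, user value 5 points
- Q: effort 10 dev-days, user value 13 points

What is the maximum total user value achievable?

Take N and Q: effort 3 + 10 = 13 ≤ 15, user value 7 + 13 = 20.
No other feasible combination does better.

20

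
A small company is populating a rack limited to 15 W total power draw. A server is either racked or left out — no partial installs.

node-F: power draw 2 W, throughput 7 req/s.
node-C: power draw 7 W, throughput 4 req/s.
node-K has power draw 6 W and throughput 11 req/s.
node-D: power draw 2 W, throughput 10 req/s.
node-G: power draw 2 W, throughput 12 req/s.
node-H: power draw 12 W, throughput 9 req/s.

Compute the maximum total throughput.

40

node-F + node-C + node-D + node-G: power draw 2 + 7 + 2 + 2 = 13 ≤ 15, throughput 7 + 4 + 10 + 12 = 33.
node-K + node-D + node-G: power draw 6 + 2 + 2 = 10 ≤ 15, throughput 11 + 10 + 12 = 33.
node-F + node-K + node-D + node-G: power draw 2 + 6 + 2 + 2 = 12 ≤ 15, throughput 7 + 11 + 10 + 12 = 40.
Best is node-F, node-K, node-D, and node-G with total throughput 40.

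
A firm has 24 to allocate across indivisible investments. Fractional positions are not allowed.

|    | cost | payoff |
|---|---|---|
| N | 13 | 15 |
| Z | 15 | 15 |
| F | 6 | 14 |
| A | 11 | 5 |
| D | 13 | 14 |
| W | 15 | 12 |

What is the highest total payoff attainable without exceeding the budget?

Z + F: cost 15 + 6 = 21 ≤ 24, payoff 15 + 14 = 29.
N + F: cost 13 + 6 = 19 ≤ 24, payoff 15 + 14 = 29.
F + D: cost 6 + 13 = 19 ≤ 24, payoff 14 + 14 = 28.
The maximum payoff is 29; one optimal choice is N and F.

29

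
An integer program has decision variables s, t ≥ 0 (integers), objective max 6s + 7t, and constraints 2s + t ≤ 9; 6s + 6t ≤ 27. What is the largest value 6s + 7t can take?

28

Relaxing integrality, the LP optimum is 31.50 at (s,t) = (0, 4.5), which is not an integer point.
(s,t)=(0,4): 2·0+1·4=4≤9, 6·0+6·4=24≤27, objective 28.
(s,t)=(1,3): 2·1+1·3=5≤9, 6·1+6·3=24≤27, objective 27.
(s,t)=(0,3): 2·0+1·3=3≤9, 6·0+6·3=18≤27, objective 21.
Maximum is 28 at (s,t)=(0,4).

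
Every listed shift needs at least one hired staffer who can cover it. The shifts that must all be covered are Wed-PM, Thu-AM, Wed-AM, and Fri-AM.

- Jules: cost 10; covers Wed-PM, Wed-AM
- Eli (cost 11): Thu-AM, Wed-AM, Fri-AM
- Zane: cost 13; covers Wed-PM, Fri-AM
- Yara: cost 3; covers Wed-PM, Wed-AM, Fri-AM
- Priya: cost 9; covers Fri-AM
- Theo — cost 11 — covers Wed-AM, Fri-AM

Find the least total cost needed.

Choose Eli and Yara: together they cover Wed-PM, Thu-AM, Wed-AM, Fri-AM — every shift.
Total cost: 11 + 3 = 14.
No cover costs less than 14.

14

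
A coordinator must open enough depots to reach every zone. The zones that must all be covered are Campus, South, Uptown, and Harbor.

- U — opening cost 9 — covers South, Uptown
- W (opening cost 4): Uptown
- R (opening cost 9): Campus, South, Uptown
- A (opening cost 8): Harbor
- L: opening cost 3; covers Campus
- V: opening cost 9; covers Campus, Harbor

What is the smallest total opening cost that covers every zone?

Choose R and A: together they cover Campus, South, Uptown, Harbor — every zone.
Total opening cost: 9 + 8 = 17.

17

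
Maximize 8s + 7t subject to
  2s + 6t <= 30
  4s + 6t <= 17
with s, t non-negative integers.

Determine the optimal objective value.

(s,t)=(4,0): 2·4+6·0=8≤30, 4·4+6·0=16≤17, objective 32.
(s,t)=(3,0): 2·3+6·0=6≤30, 4·3+6·0=12≤17, objective 24.
Maximum is 32 at (s,t)=(4,0).

32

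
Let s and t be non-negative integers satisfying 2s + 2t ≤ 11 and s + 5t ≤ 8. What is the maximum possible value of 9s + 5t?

Relaxing integrality, the LP optimum is 49.50 at (s,t) = (5.5, 0), which is not an integer point.
(s,t)=(5,0): 2·5+2·0=10≤11, 1·5+5·0=5≤8, objective 45.
(s,t)=(4,0): 2·4+2·0=8≤11, 1·4+5·0=4≤8, objective 36.
The best lattice point is (5,0), giving 45.

45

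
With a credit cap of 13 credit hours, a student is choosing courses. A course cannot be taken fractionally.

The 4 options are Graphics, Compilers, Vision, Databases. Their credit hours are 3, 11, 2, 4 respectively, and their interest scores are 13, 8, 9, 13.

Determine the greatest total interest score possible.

35

Allowing fractional choices, the relaxed optimum would be about 37.9, but courses are indivisible.
Graphics + Databases: credit hours 3 + 4 = 7 ≤ 13, interest score 13 + 13 = 26.
Graphics + Vision + Databases: credit hours 3 + 2 + 4 = 9 ≤ 13, interest score 13 + 9 + 13 = 35.
Graphics + Vision: credit hours 3 + 2 = 5 ≤ 13, interest score 13 + 9 = 22.
Best is Graphics, Vision, and Databases with total interest score 35.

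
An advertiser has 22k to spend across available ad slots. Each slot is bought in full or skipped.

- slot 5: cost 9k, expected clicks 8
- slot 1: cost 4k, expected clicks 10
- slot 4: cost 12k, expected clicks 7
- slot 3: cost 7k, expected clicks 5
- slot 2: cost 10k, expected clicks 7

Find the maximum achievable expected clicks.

Allowing fractional choices, the relaxed optimum would be about 24.4, but ad slots are indivisible.
slot 5 + slot 1 + slot 3: cost 9 + 4 + 7 = 20 ≤ 22, expected clicks 8 + 10 + 5 = 23.
slot 5 + slot 1: cost 9 + 4 = 13 ≤ 22, expected clicks 8 + 10 = 18.
slot 1 + slot 3 + slot 2: cost 4 + 7 + 10 = 21 ≤ 22, expected clicks 10 + 5 + 7 = 22.
Best is slot 5, slot 1, and slot 3 with total expected clicks 23.

23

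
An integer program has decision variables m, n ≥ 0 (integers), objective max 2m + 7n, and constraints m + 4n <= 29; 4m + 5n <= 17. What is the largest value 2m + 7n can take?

Relaxing integrality, the LP optimum is 23.80 at (m,n) = (0, 3.4), which is not an integer point.
(m,n)=(0,3): 1·0+4·3=12≤29, 4·0+5·3=15≤17, objective 21.
(m,n)=(1,2): 1·1+4·2=9≤29, 4·1+5·2=14≤17, objective 16.
(m,n)=(0,2): 1·0+4·2=8≤29, 4·0+5·2=10≤17, objective 14.
No feasible integer point exceeds 21.

21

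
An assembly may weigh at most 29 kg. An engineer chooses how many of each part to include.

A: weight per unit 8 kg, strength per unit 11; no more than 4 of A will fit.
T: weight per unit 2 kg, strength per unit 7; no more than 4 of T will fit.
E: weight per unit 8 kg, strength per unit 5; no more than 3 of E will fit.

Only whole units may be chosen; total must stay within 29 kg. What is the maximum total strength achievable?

50

2×A and 4×T: weight 24 ≤ 29, strength 2·11 + 4·7 = 50.
3×A and 2×T: weight 28 ≤ 29, strength 3·11 + 2·7 = 47.
Best is 50.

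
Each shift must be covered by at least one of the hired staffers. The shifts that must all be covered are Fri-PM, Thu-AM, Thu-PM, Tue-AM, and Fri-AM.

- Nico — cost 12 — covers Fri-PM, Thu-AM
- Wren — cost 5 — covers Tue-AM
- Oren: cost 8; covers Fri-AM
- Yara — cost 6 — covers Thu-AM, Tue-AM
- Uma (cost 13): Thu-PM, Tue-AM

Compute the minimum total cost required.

33

This is a weighted set-cover instance.
The greedy cost-per-new-shift heuristic would pick Yara, Oren, Nico, and Uma for 39, but a cheaper cover exists.
Choose Nico, Oren, and Uma: together they cover Fri-PM, Thu-AM, Thu-PM, Tue-AM, Fri-AM — every shift.
Total cost: 12 + 8 + 13 = 33.
No cover costs less than 33.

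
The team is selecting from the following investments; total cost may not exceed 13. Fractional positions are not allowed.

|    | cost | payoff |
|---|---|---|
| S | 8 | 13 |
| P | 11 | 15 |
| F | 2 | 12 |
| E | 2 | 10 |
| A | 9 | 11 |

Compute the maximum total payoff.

This is an integer program with binary decision variables.
Allowing fractional choices, the relaxed optimum would be about 36.4, but investments are indivisible.
F + E + A: cost 2 + 2 + 9 = 13 ≤ 13, payoff 12 + 10 + 11 = 33.
P + F: cost 11 + 2 = 13 ≤ 13, payoff 15 + 12 = 27.
S + F + E: cost 8 + 2 + 2 = 12 ≤ 13, payoff 13 + 12 + 10 = 35.
Best is S, F, and E with total payoff 35.

35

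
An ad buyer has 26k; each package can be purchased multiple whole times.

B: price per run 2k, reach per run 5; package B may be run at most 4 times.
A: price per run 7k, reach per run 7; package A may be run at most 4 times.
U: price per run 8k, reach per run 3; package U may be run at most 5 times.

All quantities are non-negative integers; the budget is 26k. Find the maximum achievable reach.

4×B and 2×A: price 22 ≤ 26, reach 4·5 + 2·7 = 34.
2×B and 3×A: price 25 ≤ 26, reach 2·5 + 3·7 = 31.
Best is 34.

34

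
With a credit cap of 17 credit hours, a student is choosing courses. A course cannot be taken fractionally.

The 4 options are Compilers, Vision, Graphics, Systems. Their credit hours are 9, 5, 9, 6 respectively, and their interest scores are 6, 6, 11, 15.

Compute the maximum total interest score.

26

Allowing fractional choices, the relaxed optimum would be about 28.4, but courses are indivisible.
Graphics + Systems: credit hours 9 + 6 = 15 ≤ 17, interest score 11 + 15 = 26.
Vision + Systems: credit hours 5 + 6 = 11 ≤ 17, interest score 6 + 15 = 21.
Best is Graphics and Systems with total interest score 26.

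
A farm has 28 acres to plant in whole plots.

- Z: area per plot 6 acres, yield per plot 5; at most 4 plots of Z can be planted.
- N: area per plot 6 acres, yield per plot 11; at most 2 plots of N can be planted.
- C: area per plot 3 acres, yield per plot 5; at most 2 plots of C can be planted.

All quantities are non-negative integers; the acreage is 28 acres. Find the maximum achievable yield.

1×Z, 2×N, and 2×C: area 24 ≤ 28, yield 1·5 + 2·11 + 2·5 = 37.
2×Z, 2×N, and 1×C: area 27 ≤ 28, yield 2·5 + 2·11 + 1·5 = 37.
Best is 37.

37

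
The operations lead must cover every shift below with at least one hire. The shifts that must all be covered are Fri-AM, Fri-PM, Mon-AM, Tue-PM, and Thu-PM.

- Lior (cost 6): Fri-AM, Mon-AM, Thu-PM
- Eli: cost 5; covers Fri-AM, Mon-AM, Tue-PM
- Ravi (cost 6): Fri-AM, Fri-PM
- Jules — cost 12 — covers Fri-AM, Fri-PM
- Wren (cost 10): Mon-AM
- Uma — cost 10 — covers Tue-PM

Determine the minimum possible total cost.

Choose Lior, Eli, and Ravi: together they cover Fri-AM, Fri-PM, Mon-AM, Tue-PM, Thu-PM — every shift.
Total cost: 6 + 5 + 6 = 17.
No cover costs less than 17.

17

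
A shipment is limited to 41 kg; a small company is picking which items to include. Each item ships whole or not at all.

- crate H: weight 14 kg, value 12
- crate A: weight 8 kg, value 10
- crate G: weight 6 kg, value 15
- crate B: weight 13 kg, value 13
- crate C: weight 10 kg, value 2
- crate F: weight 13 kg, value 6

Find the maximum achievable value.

crate A + crate G + crate B + crate F: weight 8 + 6 + 13 + 13 = 40 ≤ 41, value 10 + 15 + 13 + 6 = 44.
crate H + crate A + crate G + crate F: weight 14 + 8 + 6 + 13 = 41 ≤ 41, value 12 + 10 + 15 + 6 = 43.
crate H + crate A + crate G + crate B: weight 14 + 8 + 6 + 13 = 41 ≤ 41, value 12 + 10 + 15 + 13 = 50.
Best is crate H, crate A, crate G, and crate B with total value 50.

50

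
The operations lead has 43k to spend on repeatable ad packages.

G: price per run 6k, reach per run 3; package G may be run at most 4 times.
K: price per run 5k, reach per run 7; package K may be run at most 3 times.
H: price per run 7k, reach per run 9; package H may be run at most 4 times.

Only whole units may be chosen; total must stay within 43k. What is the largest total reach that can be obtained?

57

Take 3×K and 4×H: price 43 ≤ 43, reach 3·7 + 4·9 = 57.
K has the best ratio (7/5) and is taken to its limit of 3; remaining capacity is filled optimally with the others.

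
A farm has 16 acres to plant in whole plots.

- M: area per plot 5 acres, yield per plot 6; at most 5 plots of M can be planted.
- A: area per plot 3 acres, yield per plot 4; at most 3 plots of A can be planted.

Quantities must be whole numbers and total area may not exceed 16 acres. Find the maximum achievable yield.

20

1×M and 3×A: area 14 ≤ 16, yield 1·6 + 3·4 = 18.
2×M and 2×A: area 16 ≤ 16, yield 2·6 + 2·4 = 20.
Best is 20.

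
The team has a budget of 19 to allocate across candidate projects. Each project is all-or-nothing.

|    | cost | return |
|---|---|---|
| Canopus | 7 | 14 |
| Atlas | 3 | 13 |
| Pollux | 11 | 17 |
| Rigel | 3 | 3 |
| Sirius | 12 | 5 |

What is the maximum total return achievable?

33

This is a 0-1 knapsack instance.
Take Atlas, Pollux, and Rigel: cost 3 + 11 + 3 = 17 ≤ 19, return 13 + 17 + 3 = 33.
No other feasible combination does better.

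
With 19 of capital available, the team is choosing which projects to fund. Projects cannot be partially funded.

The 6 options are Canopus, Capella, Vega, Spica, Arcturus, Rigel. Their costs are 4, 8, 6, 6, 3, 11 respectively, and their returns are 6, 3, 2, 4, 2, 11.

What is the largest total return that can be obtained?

19

This is a 0-1 knapsack instance.
Allowing fractional choices, the relaxed optimum would be about 19.7, but projects are indivisible.
Canopus + Arcturus + Rigel: cost 4 + 3 + 11 = 18 ≤ 19, return 6 + 2 + 11 = 19.
Canopus + Rigel: cost 4 + 11 = 15 ≤ 19, return 6 + 11 = 17.
Spica + Rigel: cost 6 + 11 = 17 ≤ 19, return 4 + 11 = 15.
Best is Canopus, Arcturus, and Rigel with total return 19.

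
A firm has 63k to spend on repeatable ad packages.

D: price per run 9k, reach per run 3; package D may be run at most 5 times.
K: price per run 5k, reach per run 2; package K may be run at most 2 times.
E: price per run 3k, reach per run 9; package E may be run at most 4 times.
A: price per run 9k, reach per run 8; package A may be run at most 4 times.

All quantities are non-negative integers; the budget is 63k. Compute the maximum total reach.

73

1×D, 1×K, 4×E, and 4×A: price 62 ≤ 63, reach 1·3 + 1·2 + 4·9 + 4·8 = 73.
2×K, 4×E, and 4×A: price 58 ≤ 63, reach 2·2 + 4·9 + 4·8 = 72.
Best is 73.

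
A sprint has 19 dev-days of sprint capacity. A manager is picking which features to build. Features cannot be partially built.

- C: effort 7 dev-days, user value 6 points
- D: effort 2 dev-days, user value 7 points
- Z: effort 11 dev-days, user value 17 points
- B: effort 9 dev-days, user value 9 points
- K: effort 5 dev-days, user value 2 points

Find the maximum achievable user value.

Take D, Z, and K: effort 2 + 11 + 5 = 18 ≤ 19, user value 7 + 17 + 2 = 26.
No other feasible combination does better.

26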